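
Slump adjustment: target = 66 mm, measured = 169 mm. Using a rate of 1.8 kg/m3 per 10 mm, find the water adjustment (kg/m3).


Difference = 66 - 169 = -103 mm
Water adjustment = -103 * 1.8 / 10 = -18.5 kg/m3

-18.5


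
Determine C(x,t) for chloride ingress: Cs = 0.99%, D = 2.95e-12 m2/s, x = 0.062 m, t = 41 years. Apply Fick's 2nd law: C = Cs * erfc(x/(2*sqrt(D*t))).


t_seconds = 41 * 365.25 * 24 * 3600 = 1293861600.0 s
arg = 0.062 / (2 * sqrt(2.95e-12 * 1293861600.0))
= 0.5018
erfc(0.5018) = 0.4779
C = 0.99 * 0.4779 = 0.4732%

0.4732


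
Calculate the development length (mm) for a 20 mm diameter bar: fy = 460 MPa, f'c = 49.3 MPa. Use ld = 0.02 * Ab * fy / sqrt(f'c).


Ab = pi * 20^2 / 4 = 314.159 mm2
ld = 0.02 * 314.159 * 460 / sqrt(49.3)
= 411.6 mm

411.6


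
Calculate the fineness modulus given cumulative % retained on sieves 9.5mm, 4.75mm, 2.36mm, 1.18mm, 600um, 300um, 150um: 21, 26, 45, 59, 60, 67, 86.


FM = sum(cumulative % retained) / 100
= 364 / 100
= 3.64

3.64


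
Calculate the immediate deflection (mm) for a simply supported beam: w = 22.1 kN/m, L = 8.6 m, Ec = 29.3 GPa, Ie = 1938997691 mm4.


Convert: L = 8.6 m = 8600 mm, Ec = 29.3 GPa = 29300 MPa
delta = 5 * 22.1 * 8600^4 / (384 * 29300 * 1938997691)
= 27.71 mm

27.71


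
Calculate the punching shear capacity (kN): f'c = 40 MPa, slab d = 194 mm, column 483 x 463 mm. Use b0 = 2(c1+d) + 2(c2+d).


b0 = 2*(483 + 194) + 2*(463 + 194) = 2668 mm
Vc = 0.33 * sqrt(40) * 2668 * 194 / 1000
= 1080.27 kN

1080.27


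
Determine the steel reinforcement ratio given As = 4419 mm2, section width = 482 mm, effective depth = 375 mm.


rho = As / (b * d)
= 4419 / (482 * 375)
= 0.0244

0.0244


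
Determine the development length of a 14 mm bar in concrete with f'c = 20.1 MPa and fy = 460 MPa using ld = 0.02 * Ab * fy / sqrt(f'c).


Ab = pi * 14^2 / 4 = 153.938 mm2
ld = 0.02 * 153.938 * 460 / sqrt(20.1)
= 315.9 mm

315.9


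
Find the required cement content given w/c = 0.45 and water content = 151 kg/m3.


Cement = water / (w/c)
= 151 / 0.45
= 335.6 kg/m3

335.6


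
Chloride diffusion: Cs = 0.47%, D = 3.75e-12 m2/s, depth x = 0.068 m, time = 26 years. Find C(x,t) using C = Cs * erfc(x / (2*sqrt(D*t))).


t_seconds = 26 * 365.25 * 24 * 3600 = 820497600.0 s
arg = 0.068 / (2 * sqrt(3.75e-12 * 820497600.0))
= 0.6129
erfc(0.6129) = 0.386
C = 0.47 * 0.386 = 0.1814%

0.1814


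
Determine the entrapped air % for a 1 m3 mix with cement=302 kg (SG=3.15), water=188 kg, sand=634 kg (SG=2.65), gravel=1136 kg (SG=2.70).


Vol cement = 302 / (3.15 * 1000) = 0.095873 m3
Vol water = 188 / 1000 = 0.188 m3
Vol sand = 634 / (2.65 * 1000) = 0.239245 m3
Vol gravel = 1136 / (2.70 * 1000) = 0.420741 m3
Total solid + water volume = 0.943859 m3
Air = (1 - 0.943859) * 100 = 5.61%

5.61


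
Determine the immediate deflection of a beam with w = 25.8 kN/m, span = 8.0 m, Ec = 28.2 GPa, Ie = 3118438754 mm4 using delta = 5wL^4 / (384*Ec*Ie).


Convert: L = 8.0 m = 8000 mm, Ec = 28.2 GPa = 28200 MPa
delta = 5 * 25.8 * 8000^4 / (384 * 28200 * 3118438754)
= 15.65 mm

15.65


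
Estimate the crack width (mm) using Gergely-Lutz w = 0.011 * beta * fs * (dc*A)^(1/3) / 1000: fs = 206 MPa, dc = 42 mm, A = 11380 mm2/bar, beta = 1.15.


w = 0.011 * beta * fs * (dc * A)^(1/3) / 1000
= 0.011 * 1.15 * 206 * (42 * 11380)^(1/3) / 1000
= 0.204 mm

0.204


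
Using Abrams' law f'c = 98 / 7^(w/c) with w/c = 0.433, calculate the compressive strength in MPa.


f'c = 98 / 7^0.433
= 98 / 2.322
= 42.2 MPa

42.2


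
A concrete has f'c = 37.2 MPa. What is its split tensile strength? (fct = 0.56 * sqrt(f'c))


fct = 0.56 * sqrt(37.2)
= 0.56 * 6.099
= 3.416 MPa

3.416


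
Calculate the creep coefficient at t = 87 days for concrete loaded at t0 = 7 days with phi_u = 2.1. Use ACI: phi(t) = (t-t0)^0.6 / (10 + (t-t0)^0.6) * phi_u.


dt = 87 - 7 = 80
phi = 80^0.6 / (10 + 80^0.6) * 2.1
= 1.22

1.22


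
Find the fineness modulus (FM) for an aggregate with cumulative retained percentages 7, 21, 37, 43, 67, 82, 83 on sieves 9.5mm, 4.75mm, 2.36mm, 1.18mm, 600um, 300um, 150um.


FM = sum(cumulative % retained) / 100
= 340 / 100
= 3.4

3.4


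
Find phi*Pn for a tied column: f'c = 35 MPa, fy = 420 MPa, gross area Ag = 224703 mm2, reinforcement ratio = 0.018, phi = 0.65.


Ast = rho * Ag = 0.018 * 224703 = 4044.654 mm2
phi*Pn = 0.65 * 0.80 * (0.85 * 35 * (224703 - 4044.654) + 420 * 4044.654) / 1000
= 4296.94 kN

4296.94


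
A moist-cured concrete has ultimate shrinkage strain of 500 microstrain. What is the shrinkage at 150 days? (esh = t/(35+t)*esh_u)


esh(150) = 150 / (35 + 150) * 500
= 150 / 185 * 500
= 405.4 microstrain

405.4


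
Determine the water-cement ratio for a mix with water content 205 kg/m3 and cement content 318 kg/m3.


w/c = water / cement
w/c = 205 / 318 = 0.645

0.645


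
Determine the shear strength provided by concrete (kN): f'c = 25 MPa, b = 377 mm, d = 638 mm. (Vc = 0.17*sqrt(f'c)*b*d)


Vc = 0.17 * sqrt(25) * 377 * 638 / 1000
= 204.45 kN

204.45


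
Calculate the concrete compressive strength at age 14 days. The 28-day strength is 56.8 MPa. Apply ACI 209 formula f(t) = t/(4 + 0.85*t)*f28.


f(14) = 14 / (4 + 0.85 * 14) * 56.8
= 14 / 15.9 * 56.8
= 50.01 MPa

50.01


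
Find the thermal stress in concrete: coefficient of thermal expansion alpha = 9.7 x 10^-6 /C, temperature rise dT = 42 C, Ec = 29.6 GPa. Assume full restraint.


sigma = alpha * dT * Ec
= 9.7e-6 * 42 * 29.6 * 1000
= 12.059 MPa

12.059


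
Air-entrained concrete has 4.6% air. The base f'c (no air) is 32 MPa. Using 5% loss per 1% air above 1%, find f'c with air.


Strength loss = (4.6 - 1) * 5 = 18.0%
f'c = 32 * (1 - 18.0/100)
= 26.24 MPa

26.24


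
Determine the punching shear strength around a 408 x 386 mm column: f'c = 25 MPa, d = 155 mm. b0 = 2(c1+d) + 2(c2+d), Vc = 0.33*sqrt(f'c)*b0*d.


b0 = 2*(408 + 155) + 2*(386 + 155) = 2208 mm
Vc = 0.33 * sqrt(25) * 2208 * 155 / 1000
= 564.7 kN

564.7


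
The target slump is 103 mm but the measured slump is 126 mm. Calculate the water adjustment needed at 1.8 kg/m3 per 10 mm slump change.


Difference = 103 - 126 = -23 mm
Water adjustment = -23 * 1.8 / 10 = -4.1 kg/m3

-4.1


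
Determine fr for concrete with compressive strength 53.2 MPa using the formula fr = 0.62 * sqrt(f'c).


fr = 0.62 * sqrt(53.2)
= 4.522 MPa

4.522


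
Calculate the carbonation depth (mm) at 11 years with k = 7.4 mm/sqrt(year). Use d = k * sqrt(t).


depth = k * sqrt(t)
= 7.4 * sqrt(11)
= 24.54 mm

24.54


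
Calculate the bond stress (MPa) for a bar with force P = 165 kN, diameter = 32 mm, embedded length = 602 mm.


u = P / (pi * db * ld)
= 165 * 1000 / (pi * 32 * 602)
= 2.726 MPa

2.726


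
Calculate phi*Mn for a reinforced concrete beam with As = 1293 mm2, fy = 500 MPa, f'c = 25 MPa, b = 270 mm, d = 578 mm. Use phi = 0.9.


a = As * fy / (0.85 * f'c * b)
= 1293 * 500 / (0.85 * 25 * 270)
= 112.6797 mm
Mn = As * fy * (d - a/2) / 10^6
= 337.2533 kN-m
phi*Mn = 0.9 * 337.2533 = 303.53 kN-m

303.53


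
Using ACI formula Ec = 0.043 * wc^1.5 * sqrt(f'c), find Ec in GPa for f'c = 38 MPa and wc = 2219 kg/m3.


Ec = 0.043 * 2219^1.5 * sqrt(38) / 1000
= 27.71 GPa

27.71


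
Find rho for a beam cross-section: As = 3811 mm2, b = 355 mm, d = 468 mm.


rho = As / (b * d)
= 3811 / (355 * 468)
= 0.0229

0.0229


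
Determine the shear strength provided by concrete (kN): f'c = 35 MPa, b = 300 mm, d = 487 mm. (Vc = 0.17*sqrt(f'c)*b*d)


Vc = 0.17 * sqrt(35) * 300 * 487 / 1000
= 146.94 kN

146.94


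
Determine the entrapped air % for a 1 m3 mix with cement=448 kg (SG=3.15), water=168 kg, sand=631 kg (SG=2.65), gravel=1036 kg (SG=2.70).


Vol cement = 448 / (3.15 * 1000) = 0.142222 m3
Vol water = 168 / 1000 = 0.168 m3
Vol sand = 631 / (2.65 * 1000) = 0.238113 m3
Vol gravel = 1036 / (2.70 * 1000) = 0.383704 m3
Total solid + water volume = 0.932039 m3
Air = (1 - 0.932039) * 100 = 6.8%

6.8


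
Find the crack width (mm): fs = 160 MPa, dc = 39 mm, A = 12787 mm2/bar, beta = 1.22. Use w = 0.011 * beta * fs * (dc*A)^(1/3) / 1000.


w = 0.011 * beta * fs * (dc * A)^(1/3) / 1000
= 0.011 * 1.22 * 160 * (39 * 12787)^(1/3) / 1000
= 0.17 mm

0.17


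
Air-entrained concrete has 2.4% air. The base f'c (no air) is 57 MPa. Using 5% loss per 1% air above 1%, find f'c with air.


Strength loss = (2.4 - 1) * 5 = 7.0%
f'c = 57 * (1 - 7.0/100)
= 53.01 MPa

53.01


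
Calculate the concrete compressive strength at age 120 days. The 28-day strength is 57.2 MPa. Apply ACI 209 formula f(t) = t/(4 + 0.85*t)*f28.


f(120) = 120 / (4 + 0.85 * 120) * 57.2
= 120 / 106.0 * 57.2
= 64.75 MPa

64.75


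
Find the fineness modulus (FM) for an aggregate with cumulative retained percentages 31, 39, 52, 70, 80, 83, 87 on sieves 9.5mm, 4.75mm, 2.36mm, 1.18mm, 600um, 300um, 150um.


FM = sum(cumulative % retained) / 100
= 442 / 100
= 4.42

4.42


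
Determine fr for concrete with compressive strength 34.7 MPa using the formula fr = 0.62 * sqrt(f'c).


fr = 0.62 * sqrt(34.7)
= 3.652 MPa

3.652


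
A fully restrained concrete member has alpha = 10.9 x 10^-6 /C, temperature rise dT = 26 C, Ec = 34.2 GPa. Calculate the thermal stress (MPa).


sigma = alpha * dT * Ec
= 10.9e-6 * 26 * 34.2 * 1000
= 9.692 MPa

9.692


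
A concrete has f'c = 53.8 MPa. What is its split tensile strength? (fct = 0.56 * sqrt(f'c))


fct = 0.56 * sqrt(53.8)
= 0.56 * 7.335
= 4.108 MPa

4.108


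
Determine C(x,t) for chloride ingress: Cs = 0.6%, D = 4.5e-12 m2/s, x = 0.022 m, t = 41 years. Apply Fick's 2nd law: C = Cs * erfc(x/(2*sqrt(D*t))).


t_seconds = 41 * 365.25 * 24 * 3600 = 1293861600.0 s
arg = 0.022 / (2 * sqrt(4.5e-12 * 1293861600.0))
= 0.1442
erfc(0.1442) = 0.8385
C = 0.6 * 0.8385 = 0.5031%

0.5031


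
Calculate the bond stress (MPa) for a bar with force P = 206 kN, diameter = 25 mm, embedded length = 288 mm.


u = P / (pi * db * ld)
= 206 * 1000 / (pi * 25 * 288)
= 9.107 MPa

9.107


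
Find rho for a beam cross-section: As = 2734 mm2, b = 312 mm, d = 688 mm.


rho = As / (b * d)
= 2734 / (312 * 688)
= 0.0127

0.0127


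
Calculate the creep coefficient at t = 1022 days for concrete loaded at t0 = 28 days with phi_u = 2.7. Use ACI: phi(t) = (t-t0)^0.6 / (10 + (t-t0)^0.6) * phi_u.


dt = 1022 - 28 = 994
phi = 994^0.6 / (10 + 994^0.6) * 2.7
= 2.329

2.329


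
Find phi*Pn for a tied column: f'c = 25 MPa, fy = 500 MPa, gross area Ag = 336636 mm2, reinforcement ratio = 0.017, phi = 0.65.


Ast = rho * Ag = 0.017 * 336636 = 5722.812 mm2
phi*Pn = 0.65 * 0.80 * (0.85 * 25 * (336636 - 5722.812) + 500 * 5722.812) / 1000
= 5144.52 kN

5144.52


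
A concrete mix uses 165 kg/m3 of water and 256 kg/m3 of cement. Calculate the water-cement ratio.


w/c = water / cement
w/c = 165 / 256 = 0.645

0.645


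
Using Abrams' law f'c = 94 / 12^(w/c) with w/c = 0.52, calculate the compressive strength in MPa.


f'c = 94 / 12^0.52
= 94 / 3.641
= 25.82 MPa

25.82


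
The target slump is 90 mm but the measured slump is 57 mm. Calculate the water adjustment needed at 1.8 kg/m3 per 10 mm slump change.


Difference = 90 - 57 = 33 mm
Water adjustment = 33 * 1.8 / 10 = 5.9 kg/m3

5.9


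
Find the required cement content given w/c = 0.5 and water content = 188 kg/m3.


Cement = water / (w/c)
= 188 / 0.5
= 376.0 kg/m3

376.0


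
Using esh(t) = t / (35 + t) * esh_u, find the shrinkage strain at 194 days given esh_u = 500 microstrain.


esh(194) = 194 / (35 + 194) * 500
= 194 / 229 * 500
= 423.6 microstrain

423.6


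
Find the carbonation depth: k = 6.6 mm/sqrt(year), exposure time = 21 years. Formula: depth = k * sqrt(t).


depth = k * sqrt(t)
= 6.6 * sqrt(21)
= 30.24 mm

30.24


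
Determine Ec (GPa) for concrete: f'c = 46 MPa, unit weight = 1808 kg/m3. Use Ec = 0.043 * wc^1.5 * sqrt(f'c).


Ec = 0.043 * 1808^1.5 * sqrt(46) / 1000
= 22.42 GPa

22.42


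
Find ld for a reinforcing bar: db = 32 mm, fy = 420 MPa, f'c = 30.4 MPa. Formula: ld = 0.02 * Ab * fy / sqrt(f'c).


Ab = pi * 32^2 / 4 = 804.248 mm2
ld = 0.02 * 804.248 * 420 / sqrt(30.4)
= 1225.3 mm

1225.3


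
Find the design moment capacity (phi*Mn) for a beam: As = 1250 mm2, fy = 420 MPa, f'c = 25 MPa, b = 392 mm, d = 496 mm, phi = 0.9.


a = As * fy / (0.85 * f'c * b)
= 1250 * 420 / (0.85 * 25 * 392)
= 63.0252 mm
Mn = As * fy * (d - a/2) / 10^6
= 243.8559 kN-m
phi*Mn = 0.9 * 243.8559 = 219.47 kN-m

219.47


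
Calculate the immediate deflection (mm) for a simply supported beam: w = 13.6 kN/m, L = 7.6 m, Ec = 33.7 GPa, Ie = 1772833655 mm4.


Convert: L = 7.6 m = 7600 mm, Ec = 33.7 GPa = 33700 MPa
delta = 5 * 13.6 * 7600^4 / (384 * 33700 * 1772833655)
= 9.89 mm

9.89


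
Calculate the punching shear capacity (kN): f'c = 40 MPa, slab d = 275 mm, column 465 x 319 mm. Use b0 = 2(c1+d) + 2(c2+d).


b0 = 2*(465 + 275) + 2*(319 + 275) = 2668 mm
Vc = 0.33 * sqrt(40) * 2668 * 275 / 1000
= 1531.31 kN

1531.31


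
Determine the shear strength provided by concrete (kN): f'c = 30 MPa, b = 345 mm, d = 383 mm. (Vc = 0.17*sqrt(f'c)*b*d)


Vc = 0.17 * sqrt(30) * 345 * 383 / 1000
= 123.03 kN

123.03


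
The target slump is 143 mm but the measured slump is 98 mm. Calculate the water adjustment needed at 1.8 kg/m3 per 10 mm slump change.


Difference = 143 - 98 = 45 mm
Water adjustment = 45 * 1.8 / 10 = 8.1 kg/m3

8.1


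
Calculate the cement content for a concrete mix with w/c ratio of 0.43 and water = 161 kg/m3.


Cement = water / (w/c)
= 161 / 0.43
= 374.4 kg/m3

374.4


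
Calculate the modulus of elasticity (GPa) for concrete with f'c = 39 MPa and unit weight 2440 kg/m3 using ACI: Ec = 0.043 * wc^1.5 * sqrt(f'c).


Ec = 0.043 * 2440^1.5 * sqrt(39) / 1000
= 32.37 GPa

32.37


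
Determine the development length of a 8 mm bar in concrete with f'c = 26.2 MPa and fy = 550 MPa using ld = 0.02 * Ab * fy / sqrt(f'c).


Ab = pi * 8^2 / 4 = 50.265 mm2
ld = 0.02 * 50.265 * 550 / sqrt(26.2)
= 108.0 mm

108.0


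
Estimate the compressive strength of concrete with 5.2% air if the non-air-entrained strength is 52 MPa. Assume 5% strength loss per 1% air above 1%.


Strength loss = (5.2 - 1) * 5 = 21.0%
f'c = 52 * (1 - 21.0/100)
= 41.08 MPa

41.08


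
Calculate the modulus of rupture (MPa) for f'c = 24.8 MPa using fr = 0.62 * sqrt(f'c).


fr = 0.62 * sqrt(24.8)
= 3.088 MPa

3.088


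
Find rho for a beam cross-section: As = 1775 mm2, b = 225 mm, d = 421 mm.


rho = As / (b * d)
= 1775 / (225 * 421)
= 0.0187

0.0187


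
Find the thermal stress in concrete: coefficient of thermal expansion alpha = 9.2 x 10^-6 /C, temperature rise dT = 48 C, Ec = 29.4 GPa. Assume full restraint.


sigma = alpha * dT * Ec
= 9.2e-6 * 48 * 29.4 * 1000
= 12.983 MPa

12.983


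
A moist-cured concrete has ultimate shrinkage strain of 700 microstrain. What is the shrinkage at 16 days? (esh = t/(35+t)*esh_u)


esh(16) = 16 / (35 + 16) * 700
= 16 / 51 * 700
= 219.6 microstrain

219.6


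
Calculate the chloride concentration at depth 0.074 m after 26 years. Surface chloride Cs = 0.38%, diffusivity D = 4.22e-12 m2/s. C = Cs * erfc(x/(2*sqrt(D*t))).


t_seconds = 26 * 365.25 * 24 * 3600 = 820497600.0 s
arg = 0.074 / (2 * sqrt(4.22e-12 * 820497600.0))
= 0.6288
erfc(0.6288) = 0.3739
C = 0.38 * 0.3739 = 0.1421%

0.1421


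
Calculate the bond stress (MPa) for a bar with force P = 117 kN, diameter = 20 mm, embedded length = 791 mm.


u = P / (pi * db * ld)
= 117 * 1000 / (pi * 20 * 791)
= 2.354 MPa

2.354


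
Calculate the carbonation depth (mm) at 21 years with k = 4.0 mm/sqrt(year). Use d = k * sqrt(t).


depth = k * sqrt(t)
= 4.0 * sqrt(21)
= 18.33 mm

18.33


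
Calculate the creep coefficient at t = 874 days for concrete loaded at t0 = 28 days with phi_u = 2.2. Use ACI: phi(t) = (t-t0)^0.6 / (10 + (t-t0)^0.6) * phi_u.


dt = 874 - 28 = 846
phi = 846^0.6 / (10 + 846^0.6) * 2.2
= 1.872

1.872


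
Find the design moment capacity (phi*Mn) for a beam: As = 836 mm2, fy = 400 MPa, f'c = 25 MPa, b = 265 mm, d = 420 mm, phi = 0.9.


a = As * fy / (0.85 * f'c * b)
= 836 * 400 / (0.85 * 25 * 265)
= 59.3829 mm
Mn = As * fy * (d - a/2) / 10^6
= 130.5192 kN-m
phi*Mn = 0.9 * 130.5192 = 117.47 kN-m

117.47


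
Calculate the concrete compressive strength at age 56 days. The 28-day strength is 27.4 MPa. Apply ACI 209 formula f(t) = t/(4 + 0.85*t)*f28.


f(56) = 56 / (4 + 0.85 * 56) * 27.4
= 56 / 51.6 * 27.4
= 29.74 MPa

29.74


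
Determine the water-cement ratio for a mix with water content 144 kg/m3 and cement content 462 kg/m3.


w/c = water / cement
w/c = 144 / 462 = 0.312

0.312


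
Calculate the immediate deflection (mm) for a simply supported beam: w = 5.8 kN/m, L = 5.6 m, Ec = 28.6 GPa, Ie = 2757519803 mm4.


Convert: L = 5.6 m = 5600 mm, Ec = 28.6 GPa = 28600 MPa
delta = 5 * 5.8 * 5600^4 / (384 * 28600 * 2757519803)
= 0.94 mm

0.94


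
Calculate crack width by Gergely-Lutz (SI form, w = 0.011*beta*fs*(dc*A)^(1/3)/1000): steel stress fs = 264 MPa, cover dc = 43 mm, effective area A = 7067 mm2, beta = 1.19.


w = 0.011 * beta * fs * (dc * A)^(1/3) / 1000
= 0.011 * 1.19 * 264 * (43 * 7067)^(1/3) / 1000
= 0.232 mm

0.232


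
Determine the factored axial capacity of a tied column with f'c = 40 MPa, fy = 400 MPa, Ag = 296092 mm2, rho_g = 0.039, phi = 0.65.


Ast = rho * Ag = 0.039 * 296092 = 11547.588 mm2
phi*Pn = 0.65 * 0.80 * (0.85 * 40 * (296092 - 11547.588) + 400 * 11547.588) / 1000
= 7432.64 kN

7432.64


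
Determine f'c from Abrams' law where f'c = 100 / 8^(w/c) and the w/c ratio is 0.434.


f'c = 100 / 8^0.434
= 100 / 2.466
= 40.56 MPa

40.56


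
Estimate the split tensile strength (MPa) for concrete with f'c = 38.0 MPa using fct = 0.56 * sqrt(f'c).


fct = 0.56 * sqrt(38.0)
= 0.56 * 6.164
= 3.452 MPa

3.452


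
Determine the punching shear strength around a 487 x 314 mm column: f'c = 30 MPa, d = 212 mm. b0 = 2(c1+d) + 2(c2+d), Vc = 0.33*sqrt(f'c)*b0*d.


b0 = 2*(487 + 212) + 2*(314 + 212) = 2450 mm
Vc = 0.33 * sqrt(30) * 2450 * 212 / 1000
= 938.81 kN

938.81


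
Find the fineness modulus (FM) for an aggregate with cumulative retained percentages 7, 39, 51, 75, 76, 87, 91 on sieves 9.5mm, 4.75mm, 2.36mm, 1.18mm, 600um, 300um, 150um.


FM = sum(cumulative % retained) / 100
= 426 / 100
= 4.26

4.26


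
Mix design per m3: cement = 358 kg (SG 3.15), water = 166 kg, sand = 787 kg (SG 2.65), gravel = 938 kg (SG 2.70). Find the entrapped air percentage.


Vol cement = 358 / (3.15 * 1000) = 0.113651 m3
Vol water = 166 / 1000 = 0.166 m3
Vol sand = 787 / (2.65 * 1000) = 0.296981 m3
Vol gravel = 938 / (2.70 * 1000) = 0.347407 m3
Total solid + water volume = 0.924039 m3
Air = (1 - 0.924039) * 100 = 7.6%

7.6


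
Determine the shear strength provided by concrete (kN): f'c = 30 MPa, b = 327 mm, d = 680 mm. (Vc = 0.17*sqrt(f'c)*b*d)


Vc = 0.17 * sqrt(30) * 327 * 680 / 1000
= 207.05 kN

207.05


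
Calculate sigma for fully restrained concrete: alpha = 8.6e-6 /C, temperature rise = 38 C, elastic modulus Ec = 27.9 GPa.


sigma = alpha * dT * Ec
= 8.6e-6 * 38 * 27.9 * 1000
= 9.118 MPa

9.118


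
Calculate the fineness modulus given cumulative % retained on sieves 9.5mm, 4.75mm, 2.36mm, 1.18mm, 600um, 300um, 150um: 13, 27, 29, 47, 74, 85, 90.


FM = sum(cumulative % retained) / 100
= 365 / 100
= 3.65

3.65


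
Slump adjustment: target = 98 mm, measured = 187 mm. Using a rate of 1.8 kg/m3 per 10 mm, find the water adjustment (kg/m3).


Difference = 98 - 187 = -89 mm
Water adjustment = -89 * 1.8 / 10 = -16.0 kg/m3

-16.0


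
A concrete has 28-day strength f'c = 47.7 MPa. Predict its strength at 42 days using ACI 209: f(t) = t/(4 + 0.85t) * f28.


f(42) = 42 / (4 + 0.85 * 42) * 47.7
= 42 / 39.7 * 47.7
= 50.46 MPa

50.46


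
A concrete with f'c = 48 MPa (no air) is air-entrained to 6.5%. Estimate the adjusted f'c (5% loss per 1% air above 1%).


Strength loss = (6.5 - 1) * 5 = 27.5%
f'c = 48 * (1 - 27.5/100)
= 34.8 MPa

34.8


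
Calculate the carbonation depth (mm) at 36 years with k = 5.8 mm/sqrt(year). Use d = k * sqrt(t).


depth = k * sqrt(t)
= 5.8 * sqrt(36)
= 34.8 mm

34.8


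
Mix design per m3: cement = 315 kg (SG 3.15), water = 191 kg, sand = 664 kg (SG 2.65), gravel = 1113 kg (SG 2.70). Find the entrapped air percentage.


Vol cement = 315 / (3.15 * 1000) = 0.1 m3
Vol water = 191 / 1000 = 0.191 m3
Vol sand = 664 / (2.65 * 1000) = 0.250566 m3
Vol gravel = 1113 / (2.70 * 1000) = 0.412222 m3
Total solid + water volume = 0.953788 m3
Air = (1 - 0.953788) * 100 = 4.62%

4.62


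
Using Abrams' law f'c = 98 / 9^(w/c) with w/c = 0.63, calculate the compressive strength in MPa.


f'c = 98 / 9^0.63
= 98 / 3.992
= 24.55 MPa

24.55


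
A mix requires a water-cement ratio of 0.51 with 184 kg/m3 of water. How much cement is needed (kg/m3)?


Cement = water / (w/c)
= 184 / 0.51
= 360.8 kg/m3

360.8


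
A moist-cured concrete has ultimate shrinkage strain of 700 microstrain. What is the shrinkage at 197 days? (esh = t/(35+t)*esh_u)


esh(197) = 197 / (35 + 197) * 700
= 197 / 232 * 700
= 594.4 microstrain

594.4


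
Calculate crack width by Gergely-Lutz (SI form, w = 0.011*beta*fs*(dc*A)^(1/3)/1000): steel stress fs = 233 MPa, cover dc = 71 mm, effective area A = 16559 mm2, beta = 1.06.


w = 0.011 * beta * fs * (dc * A)^(1/3) / 1000
= 0.011 * 1.06 * 233 * (71 * 16559)^(1/3) / 1000
= 0.287 mm

0.287


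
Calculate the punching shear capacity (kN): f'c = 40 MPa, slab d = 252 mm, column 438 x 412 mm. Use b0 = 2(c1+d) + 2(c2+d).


b0 = 2*(438 + 252) + 2*(412 + 252) = 2708 mm
Vc = 0.33 * sqrt(40) * 2708 * 252 / 1000
= 1424.27 kN

1424.27


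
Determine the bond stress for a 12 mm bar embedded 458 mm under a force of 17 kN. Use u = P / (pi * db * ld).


u = P / (pi * db * ld)
= 17 * 1000 / (pi * 12 * 458)
= 0.985 MPa

0.985


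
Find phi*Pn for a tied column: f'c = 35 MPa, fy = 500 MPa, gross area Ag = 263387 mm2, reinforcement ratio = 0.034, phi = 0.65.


Ast = rho * Ag = 0.034 * 263387 = 8955.158 mm2
phi*Pn = 0.65 * 0.80 * (0.85 * 35 * (263387 - 8955.158) + 500 * 8955.158) / 1000
= 6264.4 kN

6264.4


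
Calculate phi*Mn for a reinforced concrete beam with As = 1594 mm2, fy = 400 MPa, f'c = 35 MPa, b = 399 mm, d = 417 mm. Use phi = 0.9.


a = As * fy / (0.85 * f'c * b)
= 1594 * 400 / (0.85 * 35 * 399)
= 53.7141 mm
Mn = As * fy * (d - a/2) / 10^6
= 248.7551 kN-m
phi*Mn = 0.9 * 248.7551 = 223.88 kN-m

223.88


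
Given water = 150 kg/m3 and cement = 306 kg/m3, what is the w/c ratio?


w/c = water / cement
w/c = 150 / 306 = 0.49

0.49


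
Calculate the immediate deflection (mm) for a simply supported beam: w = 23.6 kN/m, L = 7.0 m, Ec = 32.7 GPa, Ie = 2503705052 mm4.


Convert: L = 7.0 m = 7000 mm, Ec = 32.7 GPa = 32700 MPa
delta = 5 * 23.6 * 7000^4 / (384 * 32700 * 2503705052)
= 9.01 mm

9.01


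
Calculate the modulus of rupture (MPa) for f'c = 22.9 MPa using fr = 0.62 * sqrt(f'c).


fr = 0.62 * sqrt(22.9)
= 2.967 MPa

2.967


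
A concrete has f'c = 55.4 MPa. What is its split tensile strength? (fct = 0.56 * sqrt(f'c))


fct = 0.56 * sqrt(55.4)
= 0.56 * 7.443
= 4.168 MPa

4.168


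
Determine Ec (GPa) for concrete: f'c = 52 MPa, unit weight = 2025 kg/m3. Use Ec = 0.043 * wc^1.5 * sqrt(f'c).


Ec = 0.043 * 2025^1.5 * sqrt(52) / 1000
= 28.26 GPa

28.26


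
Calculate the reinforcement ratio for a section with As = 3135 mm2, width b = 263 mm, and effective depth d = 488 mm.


rho = As / (b * d)
= 3135 / (263 * 488)
= 0.0244

0.0244


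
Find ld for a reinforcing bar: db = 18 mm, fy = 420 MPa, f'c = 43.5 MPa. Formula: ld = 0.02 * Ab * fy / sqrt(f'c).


Ab = pi * 18^2 / 4 = 254.469 mm2
ld = 0.02 * 254.469 * 420 / sqrt(43.5)
= 324.1 mm

324.1


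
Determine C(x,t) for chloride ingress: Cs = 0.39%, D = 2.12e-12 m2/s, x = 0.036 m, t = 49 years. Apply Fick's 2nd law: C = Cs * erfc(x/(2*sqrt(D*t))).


t_seconds = 49 * 365.25 * 24 * 3600 = 1546322400.0 s
arg = 0.036 / (2 * sqrt(2.12e-12 * 1546322400.0))
= 0.3144
erfc(0.3144) = 0.6566
C = 0.39 * 0.6566 = 0.2561%

0.2561


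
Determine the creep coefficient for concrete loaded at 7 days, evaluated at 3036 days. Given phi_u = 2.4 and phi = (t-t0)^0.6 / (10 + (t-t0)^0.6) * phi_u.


dt = 3036 - 7 = 3029
phi = 3029^0.6 / (10 + 3029^0.6) * 2.4
= 2.219

2.219


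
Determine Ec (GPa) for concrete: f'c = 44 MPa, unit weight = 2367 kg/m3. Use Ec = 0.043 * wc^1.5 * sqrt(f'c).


Ec = 0.043 * 2367^1.5 * sqrt(44) / 1000
= 32.85 GPa

32.85


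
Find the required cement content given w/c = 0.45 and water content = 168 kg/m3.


Cement = water / (w/c)
= 168 / 0.45
= 373.3 kg/m3

373.3


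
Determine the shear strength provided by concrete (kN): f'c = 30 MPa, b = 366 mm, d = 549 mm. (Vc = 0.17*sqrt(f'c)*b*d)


Vc = 0.17 * sqrt(30) * 366 * 549 / 1000
= 187.1 kN

187.1


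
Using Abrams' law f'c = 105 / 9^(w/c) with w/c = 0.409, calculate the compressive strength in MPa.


f'c = 105 / 9^0.409
= 105 / 2.456
= 42.75 MPa

42.75


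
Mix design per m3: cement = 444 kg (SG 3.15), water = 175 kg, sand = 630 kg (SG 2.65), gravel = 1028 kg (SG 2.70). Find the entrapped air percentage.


Vol cement = 444 / (3.15 * 1000) = 0.140952 m3
Vol water = 175 / 1000 = 0.175 m3
Vol sand = 630 / (2.65 * 1000) = 0.237736 m3
Vol gravel = 1028 / (2.70 * 1000) = 0.380741 m3
Total solid + water volume = 0.934429 m3
Air = (1 - 0.934429) * 100 = 6.56%

6.56


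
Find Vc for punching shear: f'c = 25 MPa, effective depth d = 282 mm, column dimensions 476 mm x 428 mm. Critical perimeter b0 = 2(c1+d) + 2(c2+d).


b0 = 2*(476 + 282) + 2*(428 + 282) = 2936 mm
Vc = 0.33 * sqrt(25) * 2936 * 282 / 1000
= 1366.12 kN

1366.12


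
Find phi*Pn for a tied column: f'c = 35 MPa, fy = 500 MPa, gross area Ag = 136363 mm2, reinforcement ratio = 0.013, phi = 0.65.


Ast = rho * Ag = 0.013 * 136363 = 1772.719 mm2
phi*Pn = 0.65 * 0.80 * (0.85 * 35 * (136363 - 1772.719) + 500 * 1772.719) / 1000
= 2543.02 kN

2543.02


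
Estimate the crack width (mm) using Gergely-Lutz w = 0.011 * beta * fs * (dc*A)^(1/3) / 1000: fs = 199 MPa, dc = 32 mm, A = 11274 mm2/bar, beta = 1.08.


w = 0.011 * beta * fs * (dc * A)^(1/3) / 1000
= 0.011 * 1.08 * 199 * (32 * 11274)^(1/3) / 1000
= 0.168 mm

0.168


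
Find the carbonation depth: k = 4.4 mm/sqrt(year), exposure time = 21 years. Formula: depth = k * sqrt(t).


depth = k * sqrt(t)
= 4.4 * sqrt(21)
= 20.16 mm

20.16


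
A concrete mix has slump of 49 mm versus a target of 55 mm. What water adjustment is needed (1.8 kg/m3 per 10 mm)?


Difference = 55 - 49 = 6 mm
Water adjustment = 6 * 1.8 / 10 = 1.1 kg/m3

1.1


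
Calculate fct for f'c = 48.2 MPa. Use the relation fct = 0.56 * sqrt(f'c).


fct = 0.56 * sqrt(48.2)
= 0.56 * 6.943
= 3.888 MPa

3.888


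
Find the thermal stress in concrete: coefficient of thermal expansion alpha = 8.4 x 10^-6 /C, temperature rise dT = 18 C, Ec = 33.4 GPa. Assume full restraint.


sigma = alpha * dT * Ec
= 8.4e-6 * 18 * 33.4 * 1000
= 5.05 MPa

5.05


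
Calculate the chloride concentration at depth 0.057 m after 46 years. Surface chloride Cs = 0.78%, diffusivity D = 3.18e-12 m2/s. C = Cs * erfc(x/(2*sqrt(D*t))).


t_seconds = 46 * 365.25 * 24 * 3600 = 1451649600.0 s
arg = 0.057 / (2 * sqrt(3.18e-12 * 1451649600.0))
= 0.4195
erfc(0.4195) = 0.553
C = 0.78 * 0.553 = 0.4314%

0.4314


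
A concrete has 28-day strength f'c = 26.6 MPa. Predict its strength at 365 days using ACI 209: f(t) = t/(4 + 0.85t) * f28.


f(365) = 365 / (4 + 0.85 * 365) * 26.6
= 365 / 314.25 * 26.6
= 30.9 MPa

30.9


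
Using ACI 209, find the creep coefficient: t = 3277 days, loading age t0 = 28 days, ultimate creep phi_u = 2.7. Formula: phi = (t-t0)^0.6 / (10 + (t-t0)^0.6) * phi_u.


dt = 3277 - 28 = 3249
phi = 3249^0.6 / (10 + 3249^0.6) * 2.7
= 2.504

2.504


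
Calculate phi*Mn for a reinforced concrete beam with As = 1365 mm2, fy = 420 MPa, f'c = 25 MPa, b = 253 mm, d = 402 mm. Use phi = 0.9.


a = As * fy / (0.85 * f'c * b)
= 1365 * 420 / (0.85 * 25 * 253)
= 106.6357 mm
Mn = As * fy * (d - a/2) / 10^6
= 199.8995 kN-m
phi*Mn = 0.9 * 199.8995 = 179.91 kN-m

179.91


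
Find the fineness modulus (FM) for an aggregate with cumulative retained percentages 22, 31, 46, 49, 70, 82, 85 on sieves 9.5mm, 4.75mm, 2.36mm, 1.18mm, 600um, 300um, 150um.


FM = sum(cumulative % retained) / 100
= 385 / 100
= 3.85

3.85


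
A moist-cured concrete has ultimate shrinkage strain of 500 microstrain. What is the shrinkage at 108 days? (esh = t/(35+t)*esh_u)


esh(108) = 108 / (35 + 108) * 500
= 108 / 143 * 500
= 377.6 microstrain

377.6


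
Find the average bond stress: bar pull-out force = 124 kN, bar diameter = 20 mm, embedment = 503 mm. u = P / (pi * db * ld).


u = P / (pi * db * ld)
= 124 * 1000 / (pi * 20 * 503)
= 3.924 MPa

3.924


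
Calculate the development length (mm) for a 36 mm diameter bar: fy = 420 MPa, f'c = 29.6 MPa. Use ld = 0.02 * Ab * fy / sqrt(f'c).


Ab = pi * 36^2 / 4 = 1017.876 mm2
ld = 0.02 * 1017.876 * 420 / sqrt(29.6)
= 1571.6 mm

1571.6


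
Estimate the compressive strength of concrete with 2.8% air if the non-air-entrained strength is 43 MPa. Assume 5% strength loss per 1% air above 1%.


Strength loss = (2.8 - 1) * 5 = 9.0%
f'c = 43 * (1 - 9.0/100)
= 39.13 MPa

39.13


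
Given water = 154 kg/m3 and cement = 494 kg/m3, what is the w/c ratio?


w/c = water / cement
w/c = 154 / 494 = 0.312

0.312


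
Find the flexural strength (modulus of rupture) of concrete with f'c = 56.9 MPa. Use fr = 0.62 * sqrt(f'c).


fr = 0.62 * sqrt(56.9)
= 4.677 MPa

4.677


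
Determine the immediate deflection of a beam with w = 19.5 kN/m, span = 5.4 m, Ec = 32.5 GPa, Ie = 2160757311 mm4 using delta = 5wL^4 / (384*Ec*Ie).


Convert: L = 5.4 m = 5400 mm, Ec = 32.5 GPa = 32500 MPa
delta = 5 * 19.5 * 5400^4 / (384 * 32500 * 2160757311)
= 3.07 mm

3.07


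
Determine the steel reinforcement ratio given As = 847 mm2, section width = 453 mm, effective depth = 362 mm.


rho = As / (b * d)
= 847 / (453 * 362)
= 0.0052

0.0052


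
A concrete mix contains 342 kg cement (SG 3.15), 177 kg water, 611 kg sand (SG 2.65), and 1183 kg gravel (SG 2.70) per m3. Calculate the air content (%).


Vol cement = 342 / (3.15 * 1000) = 0.108571 m3
Vol water = 177 / 1000 = 0.177 m3
Vol sand = 611 / (2.65 * 1000) = 0.230566 m3
Vol gravel = 1183 / (2.70 * 1000) = 0.438148 m3
Total solid + water volume = 0.954286 m3
Air = (1 - 0.954286) * 100 = 4.57%

4.57


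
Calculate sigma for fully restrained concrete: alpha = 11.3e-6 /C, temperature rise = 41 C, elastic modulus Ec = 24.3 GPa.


sigma = alpha * dT * Ec
= 11.3e-6 * 41 * 24.3 * 1000
= 11.258 MPa

11.258


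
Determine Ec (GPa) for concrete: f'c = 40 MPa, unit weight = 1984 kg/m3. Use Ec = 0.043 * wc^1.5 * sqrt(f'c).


Ec = 0.043 * 1984^1.5 * sqrt(40) / 1000
= 24.03 GPa

24.03


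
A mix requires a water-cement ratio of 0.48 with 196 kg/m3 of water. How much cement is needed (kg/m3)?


Cement = water / (w/c)
= 196 / 0.48
= 408.3 kg/m3

408.3


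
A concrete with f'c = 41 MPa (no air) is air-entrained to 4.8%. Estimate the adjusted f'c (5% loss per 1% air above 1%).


Strength loss = (4.8 - 1) * 5 = 19.0%
f'c = 41 * (1 - 19.0/100)
= 33.21 MPa

33.21


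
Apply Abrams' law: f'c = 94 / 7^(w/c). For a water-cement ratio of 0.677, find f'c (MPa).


f'c = 94 / 7^0.677
= 94 / 3.734
= 25.18 MPa

25.18


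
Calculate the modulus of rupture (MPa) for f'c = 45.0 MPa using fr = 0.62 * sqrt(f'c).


fr = 0.62 * sqrt(45.0)
= 4.159 MPa

4.159


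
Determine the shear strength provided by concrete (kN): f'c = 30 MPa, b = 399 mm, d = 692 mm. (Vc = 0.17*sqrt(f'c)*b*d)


Vc = 0.17 * sqrt(30) * 399 * 692 / 1000
= 257.09 kN

257.09


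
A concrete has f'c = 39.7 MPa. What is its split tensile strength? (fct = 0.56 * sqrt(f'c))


fct = 0.56 * sqrt(39.7)
= 0.56 * 6.301
= 3.528 MPa

3.528


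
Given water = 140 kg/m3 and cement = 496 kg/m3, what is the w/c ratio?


w/c = water / cement
w/c = 140 / 496 = 0.282

0.282


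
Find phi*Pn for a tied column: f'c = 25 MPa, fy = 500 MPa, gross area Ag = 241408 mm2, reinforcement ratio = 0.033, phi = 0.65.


Ast = rho * Ag = 0.033 * 241408 = 7966.464 mm2
phi*Pn = 0.65 * 0.80 * (0.85 * 25 * (241408 - 7966.464) + 500 * 7966.464) / 1000
= 4650.81 kN

4650.81


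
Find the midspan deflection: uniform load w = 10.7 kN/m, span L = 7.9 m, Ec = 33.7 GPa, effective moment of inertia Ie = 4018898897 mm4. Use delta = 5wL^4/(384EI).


Convert: L = 7.9 m = 7900 mm, Ec = 33.7 GPa = 33700 MPa
delta = 5 * 10.7 * 7900^4 / (384 * 33700 * 4018898897)
= 4.01 mm

4.01


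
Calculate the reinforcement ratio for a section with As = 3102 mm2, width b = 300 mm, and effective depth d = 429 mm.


rho = As / (b * d)
= 3102 / (300 * 429)
= 0.0241

0.0241


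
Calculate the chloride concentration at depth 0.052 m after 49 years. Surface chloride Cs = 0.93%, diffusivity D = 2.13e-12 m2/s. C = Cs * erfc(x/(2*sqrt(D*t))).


t_seconds = 49 * 365.25 * 24 * 3600 = 1546322400.0 s
arg = 0.052 / (2 * sqrt(2.13e-12 * 1546322400.0))
= 0.453
erfc(0.453) = 0.5217
C = 0.93 * 0.5217 = 0.4852%

0.4852


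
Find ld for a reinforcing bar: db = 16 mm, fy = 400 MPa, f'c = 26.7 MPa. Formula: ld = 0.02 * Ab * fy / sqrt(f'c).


Ab = pi * 16^2 / 4 = 201.062 mm2
ld = 0.02 * 201.062 * 400 / sqrt(26.7)
= 311.3 mm

311.3


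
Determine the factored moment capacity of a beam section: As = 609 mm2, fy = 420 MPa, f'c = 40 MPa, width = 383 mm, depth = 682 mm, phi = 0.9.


a = As * fy / (0.85 * f'c * b)
= 609 * 420 / (0.85 * 40 * 383)
= 19.6421 mm
Mn = As * fy * (d - a/2) / 10^6
= 171.9299 kN-m
phi*Mn = 0.9 * 171.9299 = 154.74 kN-m

154.74


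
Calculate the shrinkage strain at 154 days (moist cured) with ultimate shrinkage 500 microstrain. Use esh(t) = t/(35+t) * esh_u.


esh(154) = 154 / (35 + 154) * 500
= 154 / 189 * 500
= 407.4 microstrain

407.4


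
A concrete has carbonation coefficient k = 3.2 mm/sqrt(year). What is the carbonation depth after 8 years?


depth = k * sqrt(t)
= 3.2 * sqrt(8)
= 9.05 mm

9.05


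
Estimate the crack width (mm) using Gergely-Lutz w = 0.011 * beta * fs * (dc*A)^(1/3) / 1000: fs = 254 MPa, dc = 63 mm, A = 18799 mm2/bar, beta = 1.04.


w = 0.011 * beta * fs * (dc * A)^(1/3) / 1000
= 0.011 * 1.04 * 254 * (63 * 18799)^(1/3) / 1000
= 0.307 mm

0.307


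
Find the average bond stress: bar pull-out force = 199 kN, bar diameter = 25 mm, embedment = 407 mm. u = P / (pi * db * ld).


u = P / (pi * db * ld)
= 199 * 1000 / (pi * 25 * 407)
= 6.225 MPa

6.225


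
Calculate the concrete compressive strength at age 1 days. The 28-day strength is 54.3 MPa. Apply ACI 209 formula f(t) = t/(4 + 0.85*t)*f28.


f(1) = 1 / (4 + 0.85 * 1) * 54.3
= 1 / 4.85 * 54.3
= 11.2 MPa

11.2


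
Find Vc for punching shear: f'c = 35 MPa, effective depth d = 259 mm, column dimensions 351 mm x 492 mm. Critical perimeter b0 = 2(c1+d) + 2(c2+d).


b0 = 2*(351 + 259) + 2*(492 + 259) = 2722 mm
Vc = 0.33 * sqrt(35) * 2722 * 259 / 1000
= 1376.37 kN

1376.37


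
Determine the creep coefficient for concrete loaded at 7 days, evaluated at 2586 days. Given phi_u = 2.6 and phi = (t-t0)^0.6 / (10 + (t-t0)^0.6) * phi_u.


dt = 2586 - 7 = 2579
phi = 2579^0.6 / (10 + 2579^0.6) * 2.6
= 2.386

2.386


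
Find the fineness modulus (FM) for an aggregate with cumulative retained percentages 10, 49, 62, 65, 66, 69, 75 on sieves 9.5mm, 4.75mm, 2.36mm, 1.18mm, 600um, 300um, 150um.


FM = sum(cumulative % retained) / 100
= 396 / 100
= 3.96

3.96


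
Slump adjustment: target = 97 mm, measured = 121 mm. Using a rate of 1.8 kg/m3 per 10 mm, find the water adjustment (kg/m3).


Difference = 97 - 121 = -24 mm
Water adjustment = -24 * 1.8 / 10 = -4.3 kg/m3

-4.3


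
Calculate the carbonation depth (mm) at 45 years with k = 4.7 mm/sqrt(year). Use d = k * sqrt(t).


depth = k * sqrt(t)
= 4.7 * sqrt(45)
= 31.53 mm

31.53


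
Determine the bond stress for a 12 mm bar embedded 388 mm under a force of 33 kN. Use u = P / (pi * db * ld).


u = P / (pi * db * ld)
= 33 * 1000 / (pi * 12 * 388)
= 2.256 MPa

2.256


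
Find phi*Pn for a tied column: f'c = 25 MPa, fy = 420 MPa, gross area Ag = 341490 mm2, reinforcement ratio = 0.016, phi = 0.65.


Ast = rho * Ag = 0.016 * 341490 = 5463.84 mm2
phi*Pn = 0.65 * 0.80 * (0.85 * 25 * (341490 - 5463.84) + 420 * 5463.84) / 1000
= 4906.39 kN

4906.39


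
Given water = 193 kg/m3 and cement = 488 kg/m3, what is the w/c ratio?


w/c = water / cement
w/c = 193 / 488 = 0.395

0.395


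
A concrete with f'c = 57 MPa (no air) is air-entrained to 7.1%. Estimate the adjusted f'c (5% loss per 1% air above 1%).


Strength loss = (7.1 - 1) * 5 = 30.5%
f'c = 57 * (1 - 30.5/100)
= 39.62 MPa

39.62


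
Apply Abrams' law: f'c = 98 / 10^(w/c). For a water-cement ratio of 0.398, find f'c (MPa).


f'c = 98 / 10^0.398
= 98 / 2.5
= 39.19 MPa

39.19


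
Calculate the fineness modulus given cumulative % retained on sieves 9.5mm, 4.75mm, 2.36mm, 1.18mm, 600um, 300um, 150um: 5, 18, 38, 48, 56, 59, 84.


FM = sum(cumulative % retained) / 100
= 308 / 100
= 3.08

3.08


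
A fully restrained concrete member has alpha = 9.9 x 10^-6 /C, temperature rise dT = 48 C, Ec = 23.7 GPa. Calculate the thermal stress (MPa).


sigma = alpha * dT * Ec
= 9.9e-6 * 48 * 23.7 * 1000
= 11.262 MPa

11.262


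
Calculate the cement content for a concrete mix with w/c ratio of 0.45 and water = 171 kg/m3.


Cement = water / (w/c)
= 171 / 0.45
= 380.0 kg/m3

380.0


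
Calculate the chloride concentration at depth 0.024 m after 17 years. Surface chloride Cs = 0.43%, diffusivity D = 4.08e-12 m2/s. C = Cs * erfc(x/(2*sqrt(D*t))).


t_seconds = 17 * 365.25 * 24 * 3600 = 536479200.0 s
arg = 0.024 / (2 * sqrt(4.08e-12 * 536479200.0))
= 0.2565
erfc(0.2565) = 0.7168
C = 0.43 * 0.7168 = 0.3082%

0.3082


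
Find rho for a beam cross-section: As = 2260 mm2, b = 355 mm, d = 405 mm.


rho = As / (b * d)
= 2260 / (355 * 405)
= 0.0157

0.0157


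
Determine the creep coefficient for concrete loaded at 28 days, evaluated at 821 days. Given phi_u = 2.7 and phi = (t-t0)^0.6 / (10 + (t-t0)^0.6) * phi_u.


dt = 821 - 28 = 793
phi = 793^0.6 / (10 + 793^0.6) * 2.7
= 2.284

2.284


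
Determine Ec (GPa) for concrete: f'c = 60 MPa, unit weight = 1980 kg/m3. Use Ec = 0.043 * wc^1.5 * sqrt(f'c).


Ec = 0.043 * 1980^1.5 * sqrt(60) / 1000
= 29.35 GPa

29.35


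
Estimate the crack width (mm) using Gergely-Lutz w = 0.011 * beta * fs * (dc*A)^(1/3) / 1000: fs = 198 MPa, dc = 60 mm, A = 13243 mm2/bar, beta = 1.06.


w = 0.011 * beta * fs * (dc * A)^(1/3) / 1000
= 0.011 * 1.06 * 198 * (60 * 13243)^(1/3) / 1000
= 0.214 mm

0.214


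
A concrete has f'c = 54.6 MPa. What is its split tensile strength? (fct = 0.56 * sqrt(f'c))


fct = 0.56 * sqrt(54.6)
= 0.56 * 7.389
= 4.138 MPa

4.138


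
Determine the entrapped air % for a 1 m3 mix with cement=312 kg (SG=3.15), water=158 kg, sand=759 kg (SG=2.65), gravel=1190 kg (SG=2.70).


Vol cement = 312 / (3.15 * 1000) = 0.099048 m3
Vol water = 158 / 1000 = 0.158 m3
Vol sand = 759 / (2.65 * 1000) = 0.286415 m3
Vol gravel = 1190 / (2.70 * 1000) = 0.440741 m3
Total solid + water volume = 0.984203 m3
Air = (1 - 0.984203) * 100 = 1.58%

1.58


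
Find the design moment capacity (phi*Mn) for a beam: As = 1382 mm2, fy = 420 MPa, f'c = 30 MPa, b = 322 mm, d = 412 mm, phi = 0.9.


a = As * fy / (0.85 * f'c * b)
= 1382 * 420 / (0.85 * 30 * 322)
= 70.6905 mm
Mn = As * fy * (d - a/2) / 10^6
= 218.6255 kN-m
phi*Mn = 0.9 * 218.6255 = 196.76 kN-m

196.76
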